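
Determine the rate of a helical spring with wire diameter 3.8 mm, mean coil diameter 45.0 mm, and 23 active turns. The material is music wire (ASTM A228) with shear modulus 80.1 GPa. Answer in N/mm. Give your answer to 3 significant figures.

k = Gd⁴/(8D³N_a) = (80.1×10³ × 3.8⁴) / (8 × 45.0³ × 23)
  = 1.67019e+07 / 1.6767e+07 = 0.99612 N/mm

0.996 N/mm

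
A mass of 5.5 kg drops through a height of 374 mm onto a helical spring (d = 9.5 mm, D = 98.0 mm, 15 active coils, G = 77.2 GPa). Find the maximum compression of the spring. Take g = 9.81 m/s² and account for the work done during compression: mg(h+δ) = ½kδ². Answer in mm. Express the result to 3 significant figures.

k = Gd⁴/(8D³N_a) = (77.2×10³)(9.5⁴)/(8·98.0³·15) = 5.5674 N/mm
W = mg = 5.5 × 9.81 = 53.955 N
½kδ² − Wδ − Wh = 0 → δ = (W + √(W² + 2kWh))/k
δ = (53.955 + √(2911.1 + 224691))/5.5674 = (53.955 + 477.08)/5.5674 = 95.382 mm

95.4 mm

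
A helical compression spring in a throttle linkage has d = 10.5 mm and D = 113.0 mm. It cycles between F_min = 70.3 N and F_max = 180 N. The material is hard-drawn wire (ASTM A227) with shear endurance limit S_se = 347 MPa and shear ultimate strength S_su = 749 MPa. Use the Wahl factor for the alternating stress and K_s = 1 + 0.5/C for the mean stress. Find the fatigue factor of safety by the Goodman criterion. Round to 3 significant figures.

C = D/d = 113.0/10.5 = 10.7619; K_W = (4C−1)/(4C−4)+0.615/C = 1.1340; K_s = 1+0.5/C = 1.0465
F_a = (F_max−F_min)/2 = 54.85 N; F_m = (F_max+F_min)/2 = 125.15 N
τ_a = K_W·8F_aD/(πd³) = 1.1340 × 13.634 = 15.461 MPa
τ_m = K_s·8F_mD/(πd³) = 1.0465 × 31.109 = 32.554 MPa
Goodman: 1/n_f = τ_a/S_se + τ_m/S_su = 15.461/347 + 32.554/749 = 0.04456 + 0.04346 = 0.088019
n_f = 1/0.088019 = 11.36

11.4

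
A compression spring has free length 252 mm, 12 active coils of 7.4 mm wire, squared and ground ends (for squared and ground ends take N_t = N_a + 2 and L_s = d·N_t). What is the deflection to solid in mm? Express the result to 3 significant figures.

148 mm

N_t = 14; L_s = 7.4·14 = 103.6 mm
δ_solid = L₀ − L_s = 252 − 103.6 = 148.4 mm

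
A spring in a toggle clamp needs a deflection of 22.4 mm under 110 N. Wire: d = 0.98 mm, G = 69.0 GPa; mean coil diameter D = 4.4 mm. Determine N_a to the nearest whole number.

Required rate k = F/δ = 110/22.4 = 4.9107 N/mm
N_a = Gd⁴/(8D³k) = (69.0×10³ × 0.98⁴)/(8 × 4.4³ × 4.9107)
    = 63643.4 / 3346.51 = 19.02 → 19 coils

19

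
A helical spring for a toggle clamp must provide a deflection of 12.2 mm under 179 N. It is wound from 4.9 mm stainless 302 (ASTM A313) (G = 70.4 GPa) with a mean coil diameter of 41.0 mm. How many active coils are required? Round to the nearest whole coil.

5

Required rate k = F/δ = 179/12.2 = 14.672 N/mm
N_a = Gd⁴/(8D³k) = (70.4×10³ × 4.9⁴)/(8 × 41.0³ × 14.672)
    = 4.05842e+07 / 8.08974e+06 = 5.017 → 5 coils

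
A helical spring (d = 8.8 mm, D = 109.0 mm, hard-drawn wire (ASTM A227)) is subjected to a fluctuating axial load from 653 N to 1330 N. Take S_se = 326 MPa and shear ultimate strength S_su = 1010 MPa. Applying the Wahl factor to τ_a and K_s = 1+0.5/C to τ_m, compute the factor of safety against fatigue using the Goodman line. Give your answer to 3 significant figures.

1.13

C = D/d = 109.0/8.8 = 12.3864; K_W = (4C−1)/(4C−4)+0.615/C = 1.1155; K_s = 1+0.5/C = 1.0404
F_a = (F_max−F_min)/2 = 338.5 N; F_m = (F_max+F_min)/2 = 991.5 N
τ_a = K_W·8F_aD/(πd³) = 1.1155 × 137.87 = 153.8 MPa
τ_m = K_s·8F_mD/(πd³) = 1.0404 × 403.84 = 420.14 MPa
Goodman: 1/n_f = τ_a/S_se + τ_m/S_su = 153.8/326 + 420.14/1010 = 0.47178 + 0.41598 = 0.88776
n_f = 1/0.88776 = 1.126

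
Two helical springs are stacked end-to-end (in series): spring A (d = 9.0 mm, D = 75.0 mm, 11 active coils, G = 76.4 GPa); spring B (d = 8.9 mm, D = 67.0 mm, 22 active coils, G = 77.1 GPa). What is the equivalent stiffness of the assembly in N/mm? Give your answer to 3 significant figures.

5.45 N/mm

k_A = Gd⁴/(8D³N_a) = (76.4×10³)(9.0⁴)/(8·75.0³·11) = 13.502 N/mm
k_B = Gd⁴/(8D³N_a) = (77.1×10³)(8.9⁴)/(8·67.0³·22) = 9.1386 N/mm
Series: 1/k_eq = 1/13.502 + 1/9.1386 = 0.18349; k_eq = 5.4499 N/mm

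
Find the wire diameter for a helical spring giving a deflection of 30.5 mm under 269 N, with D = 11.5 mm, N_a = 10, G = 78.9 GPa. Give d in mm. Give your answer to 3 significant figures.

Required rate k = F/δ = 269/30.5 = 8.8197 N/mm
d = (8D³N_a·k / G)^(1/4) = (8·11.5³·10·8.8197 / (78.9×10³))^0.25
  = (13.601)^0.25 = 1.9204 mm

1.92 mm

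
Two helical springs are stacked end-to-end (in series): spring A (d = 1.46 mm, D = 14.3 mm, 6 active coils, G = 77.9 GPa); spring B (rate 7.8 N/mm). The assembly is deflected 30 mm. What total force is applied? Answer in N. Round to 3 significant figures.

57.2 N

k_A = Gd⁴/(8D³N_a) = (77.9×10³)(1.46⁴)/(8·14.3³·6) = 2.5217 N/mm
Series: 1/k_eq = 1/2.5217 + 1/7.8 = 0.52476; k_eq = 1.9056 N/mm
F = k_eq·δ = 1.9056·30 = 57.169 N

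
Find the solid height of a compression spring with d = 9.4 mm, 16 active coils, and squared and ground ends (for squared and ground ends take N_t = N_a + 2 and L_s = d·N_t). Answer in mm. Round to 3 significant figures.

169 mm

squared and ground ends: N_t = N_a + 2 = 16 + 2 = 18
L_s = d·N_t = 9.4 × 18 = 169.2 mm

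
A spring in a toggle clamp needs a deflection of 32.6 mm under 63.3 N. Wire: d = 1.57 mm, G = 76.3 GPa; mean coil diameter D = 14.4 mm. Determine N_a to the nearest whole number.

Required rate k = F/δ = 63.3/32.6 = 1.9417 N/mm
N_a = Gd⁴/(8D³k) = (76.3×10³ × 1.57⁴)/(8 × 14.4³ × 1.9417)
    = 463578 / 46383.5 = 9.994 → 10 coils

10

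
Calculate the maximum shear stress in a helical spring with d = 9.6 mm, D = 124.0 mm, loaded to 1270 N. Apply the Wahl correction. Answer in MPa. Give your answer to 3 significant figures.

503 MPa

Spring index C = D/d = 124.0/9.6 = 12.9167
K_W = (4C−1)/(4C−4) + 0.615/C = 50.667/47.667 + 0.0476 = 1.1105
τ₀ = 8FD/(πd³) = 8·1270·124.0/(π·9.6³) = 1.25984e+06/2779.5 = 453.26 MPa
τ_max = K·τ₀ = 1.1105 × 453.26 = 503.37 MPa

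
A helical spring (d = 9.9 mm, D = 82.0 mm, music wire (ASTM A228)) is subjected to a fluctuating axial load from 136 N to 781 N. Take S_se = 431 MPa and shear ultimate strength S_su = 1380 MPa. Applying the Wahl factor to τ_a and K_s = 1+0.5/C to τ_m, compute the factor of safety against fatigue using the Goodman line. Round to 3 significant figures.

C = D/d = 82.0/9.9 = 8.2828; K_W = (4C−1)/(4C−4)+0.615/C = 1.1772; K_s = 1+0.5/C = 1.0604
F_a = (F_max−F_min)/2 = 322.5 N; F_m = (F_max+F_min)/2 = 458.5 N
τ_a = K_W·8F_aD/(πd³) = 1.1772 × 69.403 = 81.703 MPa
τ_m = K_s·8F_mD/(πd³) = 1.0604 × 98.671 = 104.63 MPa
Goodman: 1/n_f = τ_a/S_se + τ_m/S_su = 81.703/431 + 104.63/1380 = 0.18957 + 0.07582 = 0.26538
n_f = 1/0.26538 = 3.768

3.77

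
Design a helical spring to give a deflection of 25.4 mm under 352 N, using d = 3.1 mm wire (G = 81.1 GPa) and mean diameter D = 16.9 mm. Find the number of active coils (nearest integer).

14

Required rate k = F/δ = 352/25.4 = 13.858 N/mm
N_a = Gd⁴/(8D³k) = (81.1×10³ × 3.1⁴)/(8 × 16.9³ × 13.858)
    = 7.48976e+06 / 535130 = 14 → 14 coils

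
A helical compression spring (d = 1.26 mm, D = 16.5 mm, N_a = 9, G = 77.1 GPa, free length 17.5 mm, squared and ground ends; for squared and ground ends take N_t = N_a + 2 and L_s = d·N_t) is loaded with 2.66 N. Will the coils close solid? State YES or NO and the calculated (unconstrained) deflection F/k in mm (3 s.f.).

k = Gd⁴/(8D³N_a) = (77.1×10³)(1.26⁴)/(8·16.5³·9) = 0.60083 N/mm
N_t = 11; L_s = 1.26·11 = 13.86 mm; δ_solid = L₀ − L_s = 17.5 − 13.86 = 3.64 mm
δ = F/k = 2.66/0.60083 = 4.4272 mm
δ ≥ δ_solid → spring goes solid

YES, δ = 4.43 mm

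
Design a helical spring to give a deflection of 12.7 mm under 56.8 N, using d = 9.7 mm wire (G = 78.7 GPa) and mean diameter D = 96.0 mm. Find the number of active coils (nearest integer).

22

Required rate k = F/δ = 56.8/12.7 = 4.4724 N/mm
N_a = Gd⁴/(8D³k) = (78.7×10³ × 9.7⁴)/(8 × 96.0³ × 4.4724)
    = 6.96725e+08 / 3.16554e+07 = 22.01 → 22 coils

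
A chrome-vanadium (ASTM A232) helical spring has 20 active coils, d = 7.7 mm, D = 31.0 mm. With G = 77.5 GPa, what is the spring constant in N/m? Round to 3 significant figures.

57200 N/m

k = Gd⁴/(8D³N_a) = (77.5×10³ × 7.7⁴) / (8 × 31.0³ × 20)
  = 2.72436e+08 / 4.76656e+06 = 57.156 N/mm = 57156 N/m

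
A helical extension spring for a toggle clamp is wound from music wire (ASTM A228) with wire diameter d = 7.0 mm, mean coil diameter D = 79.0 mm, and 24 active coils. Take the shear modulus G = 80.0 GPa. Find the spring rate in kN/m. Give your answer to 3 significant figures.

2.03 kN/m

k = Gd⁴/(8D³N_a) = (80.0×10³ × 7.0⁴) / (8 × 79.0³ × 24)
  = 1.9208e+08 / 9.46635e+07 = 2.0291 N/mm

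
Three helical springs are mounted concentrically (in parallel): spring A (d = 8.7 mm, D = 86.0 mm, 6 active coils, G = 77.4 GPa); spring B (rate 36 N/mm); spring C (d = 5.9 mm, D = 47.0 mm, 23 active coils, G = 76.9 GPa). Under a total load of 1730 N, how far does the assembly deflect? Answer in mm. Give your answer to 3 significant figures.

k_A = Gd⁴/(8D³N_a) = (77.4×10³)(8.7⁴)/(8·86.0³·6) = 14.524 N/mm
k_C = Gd⁴/(8D³N_a) = (76.9×10³)(5.9⁴)/(8·47.0³·23) = 4.8778 N/mm
Parallel: k_eq = 14.524 + 36 + 4.8778 = 55.402 N/mm
δ = F/k_eq = 1730/55.402 = 31.227 mm

31.2 mm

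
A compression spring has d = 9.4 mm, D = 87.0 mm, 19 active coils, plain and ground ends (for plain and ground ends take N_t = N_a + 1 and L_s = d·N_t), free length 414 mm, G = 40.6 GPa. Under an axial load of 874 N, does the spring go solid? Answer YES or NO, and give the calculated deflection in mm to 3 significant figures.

YES, δ = 276 mm

k = Gd⁴/(8D³N_a) = (40.6×10³)(9.4⁴)/(8·87.0³·19) = 3.1669 N/mm
N_t = 20; L_s = 9.4·20 = 188 mm; δ_solid = L₀ − L_s = 414 − 188 = 226 mm
δ = F/k = 874/3.1669 = 275.98 mm
δ ≥ δ_solid → spring goes solid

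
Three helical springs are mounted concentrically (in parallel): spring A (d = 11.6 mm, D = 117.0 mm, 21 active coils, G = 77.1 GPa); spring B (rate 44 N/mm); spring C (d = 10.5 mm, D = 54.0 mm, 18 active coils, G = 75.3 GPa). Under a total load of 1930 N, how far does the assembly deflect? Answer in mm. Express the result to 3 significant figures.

21.6 mm

k_A = Gd⁴/(8D³N_a) = (77.1×10³)(11.6⁴)/(8·117.0³·21) = 5.1882 N/mm
k_C = Gd⁴/(8D³N_a) = (75.3×10³)(10.5⁴)/(8·54.0³·18) = 40.365 N/mm
Parallel: k_eq = 5.1882 + 44 + 40.365 = 89.554 N/mm
δ = F/k_eq = 1930/89.554 = 21.551 mm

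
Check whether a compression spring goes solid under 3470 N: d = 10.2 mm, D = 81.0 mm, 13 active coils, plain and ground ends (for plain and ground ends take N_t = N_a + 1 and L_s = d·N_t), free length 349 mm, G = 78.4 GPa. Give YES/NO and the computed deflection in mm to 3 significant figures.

k = Gd⁴/(8D³N_a) = (78.4×10³)(10.2⁴)/(8·81.0³·13) = 15.354 N/mm
N_t = 14; L_s = 10.2·14 = 142.8 mm; δ_solid = L₀ − L_s = 349 − 142.8 = 206.2 mm
δ = F/k = 3470/15.354 = 226 mm
δ ≥ δ_solid → spring goes solid

YES, δ = 226 mm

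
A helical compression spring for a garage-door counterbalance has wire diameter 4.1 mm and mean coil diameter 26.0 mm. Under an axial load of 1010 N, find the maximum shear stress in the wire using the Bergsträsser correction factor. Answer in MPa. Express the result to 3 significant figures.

1190 MPa

Spring index C = D/d = 26.0/4.1 = 6.3415
K_B = (4C+2)/(4C−3) = 27.366/22.366 = 1.2236
τ₀ = 8FD/(πd³) = 8·1010·26.0/(π·4.1³) = 210080/216.52 = 970.25 MPa
τ_max = K·τ₀ = 1.2236 × 970.25 = 1187.2 MPa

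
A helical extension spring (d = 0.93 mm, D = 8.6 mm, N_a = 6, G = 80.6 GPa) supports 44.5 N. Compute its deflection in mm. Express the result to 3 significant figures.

22.5 mm

k = Gd⁴/(8D³N_a) = (80.6×10³)(0.93⁴)/(8·8.6³·6) = 1.9748 N/mm
δ = F/k = 44.5 / 1.9748 = 22.534 mm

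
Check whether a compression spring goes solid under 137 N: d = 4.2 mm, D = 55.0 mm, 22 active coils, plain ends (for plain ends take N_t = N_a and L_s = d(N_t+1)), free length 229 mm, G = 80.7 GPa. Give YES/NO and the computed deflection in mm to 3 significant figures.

k = Gd⁴/(8D³N_a) = (80.7×10³)(4.2⁴)/(8·55.0³·22) = 0.85757 N/mm
N_t = 22; L_s = 4.2·23 = 96.6 mm; δ_solid = L₀ − L_s = 229 − 96.6 = 132.4 mm
δ = F/k = 137/0.85757 = 159.75 mm
δ ≥ δ_solid → spring goes solid

YES, δ = 160 mm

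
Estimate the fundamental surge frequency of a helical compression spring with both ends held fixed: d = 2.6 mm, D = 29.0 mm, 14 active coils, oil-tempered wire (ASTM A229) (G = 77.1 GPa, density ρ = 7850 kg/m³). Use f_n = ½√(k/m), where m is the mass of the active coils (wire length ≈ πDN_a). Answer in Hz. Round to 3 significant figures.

77.9 Hz

k = Gd⁴/(8D³N_a) = (77.1×10³)(2.6⁴)/(8·29.0³·14) = 1.2898 N/mm = 1289.8 N/m
Wire length L = πDN_a = π·29.0·14 = 1275.5 mm
m = ρ·(πd²/4)·L = 7850 × 5.3093×10⁻⁶ m² × 1.2755 m = 0.05316 kg
f_n = ½√(k/m) = 0.5·√(1289.8/0.05316) = 0.5·√(24264) = 77.884 Hz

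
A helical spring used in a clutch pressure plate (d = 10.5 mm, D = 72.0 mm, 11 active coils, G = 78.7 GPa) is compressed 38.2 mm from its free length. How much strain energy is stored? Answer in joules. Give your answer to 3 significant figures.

k = Gd⁴/(8D³N_a) = (78.7×10³)(10.5⁴)/(8·72.0³·11) = 29.124 N/mm
U = ½kδ² = 0.5 × 29.124 × 38.2² = 21249 N·mm = 21.249 J

21.2 J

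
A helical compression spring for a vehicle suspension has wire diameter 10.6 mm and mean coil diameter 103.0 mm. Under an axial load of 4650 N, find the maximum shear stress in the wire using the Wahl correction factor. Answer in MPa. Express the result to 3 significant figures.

1180 MPa

Spring index C = D/d = 103.0/10.6 = 9.7170
K_W = (4C−1)/(4C−4) + 0.615/C = 37.868/34.868 + 0.0633 = 1.1493
τ₀ = 8FD/(πd³) = 8·4650·103.0/(π·10.6³) = 3.8316e+06/3741.7 = 1024 MPa
τ_max = K·τ₀ = 1.1493 × 1024 = 1176.9 MPa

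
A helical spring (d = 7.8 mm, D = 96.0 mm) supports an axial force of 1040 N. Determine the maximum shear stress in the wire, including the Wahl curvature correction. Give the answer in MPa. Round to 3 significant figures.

598 MPa

Spring index C = D/d = 96.0/7.8 = 12.3077
K_W = (4C−1)/(4C−4) + 0.615/C = 48.231/45.231 + 0.0500 = 1.1163
τ₀ = 8FD/(πd³) = 8·1040·96.0/(π·7.8³) = 798720/1490.8 = 535.75 MPa
τ_max = K·τ₀ = 1.1163 × 535.75 = 598.05 MPa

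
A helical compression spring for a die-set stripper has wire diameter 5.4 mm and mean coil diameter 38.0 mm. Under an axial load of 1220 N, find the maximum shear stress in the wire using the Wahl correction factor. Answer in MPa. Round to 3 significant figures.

Spring index C = D/d = 38.0/5.4 = 7.0370
K_W = (4C−1)/(4C−4) + 0.615/C = 27.148/24.148 + 0.0874 = 1.2116
τ₀ = 8FD/(πd³) = 8·1220·38.0/(π·5.4³) = 370880/494.69 = 749.73 MPa
τ_max = K·τ₀ = 1.2116 × 749.73 = 908.39 MPa

908 MPa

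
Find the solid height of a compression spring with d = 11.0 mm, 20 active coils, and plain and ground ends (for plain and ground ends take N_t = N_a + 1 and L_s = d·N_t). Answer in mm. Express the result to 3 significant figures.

plain and ground ends: N_t = N_a + 1 = 20 + 1 = 21
L_s = d·N_t = 11.0 × 21 = 231 mm

231 mm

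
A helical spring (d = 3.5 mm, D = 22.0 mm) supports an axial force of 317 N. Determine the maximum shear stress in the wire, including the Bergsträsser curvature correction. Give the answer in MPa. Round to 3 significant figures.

508 MPa

Spring index C = D/d = 22.0/3.5 = 6.2857
K_B = (4C+2)/(4C−3) = 27.143/22.143 = 1.2258
τ₀ = 8FD/(πd³) = 8·317·22.0/(π·3.5³) = 55792/134.7 = 414.21 MPa
τ_max = K·τ₀ = 1.2258 × 414.21 = 507.74 MPa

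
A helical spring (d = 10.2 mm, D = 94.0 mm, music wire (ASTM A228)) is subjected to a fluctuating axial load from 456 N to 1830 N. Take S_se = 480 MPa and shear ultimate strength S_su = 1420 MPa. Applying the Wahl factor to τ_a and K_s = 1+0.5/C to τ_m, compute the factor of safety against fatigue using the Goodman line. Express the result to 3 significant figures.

C = D/d = 94.0/10.2 = 9.2157; K_W = (4C−1)/(4C−4)+0.615/C = 1.1580; K_s = 1+0.5/C = 1.0543
F_a = (F_max−F_min)/2 = 687 N; F_m = (F_max+F_min)/2 = 1143 N
τ_a = K_W·8F_aD/(πd³) = 1.1580 × 154.96 = 179.45 MPa
τ_m = K_s·8F_mD/(πd³) = 1.0543 × 257.82 = 271.81 MPa
Goodman: 1/n_f = τ_a/S_se + τ_m/S_su = 179.45/480 + 271.81/1420 = 0.37385 + 0.19141 = 0.56527
n_f = 1/0.56527 = 1.769

1.77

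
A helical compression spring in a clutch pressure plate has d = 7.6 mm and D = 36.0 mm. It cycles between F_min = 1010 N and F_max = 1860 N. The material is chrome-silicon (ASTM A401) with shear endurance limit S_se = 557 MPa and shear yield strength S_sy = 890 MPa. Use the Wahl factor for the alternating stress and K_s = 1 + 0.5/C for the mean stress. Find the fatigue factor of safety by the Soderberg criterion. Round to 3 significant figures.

C = D/d = 36.0/7.6 = 4.7368; K_W = (4C−1)/(4C−4)+0.615/C = 1.3305; K_s = 1+0.5/C = 1.1056
F_a = (F_max−F_min)/2 = 425 N; F_m = (F_max+F_min)/2 = 1435 N
τ_a = K_W·8F_aD/(πd³) = 1.3305 × 88.755 = 118.09 MPa
τ_m = K_s·8F_mD/(πd³) = 1.1056 × 299.68 = 331.31 MPa
Soderberg: 1/n_f = τ_a/S_se + τ_m/S_sy = 118.09/557 + 331.31/890 = 0.21201 + 0.37226 = 0.58427
n_f = 1/0.58427 = 1.712

1.71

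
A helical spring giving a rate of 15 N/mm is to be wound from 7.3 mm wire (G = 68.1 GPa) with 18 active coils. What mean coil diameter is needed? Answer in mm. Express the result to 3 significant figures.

D = (Gd⁴/(8N_a·k))^(1/3) = (68.1×10³·7.3⁴/(8·18·15))^(1/3)
  = (89533.3)^(1/3) = 44.7365 mm

44.7 mm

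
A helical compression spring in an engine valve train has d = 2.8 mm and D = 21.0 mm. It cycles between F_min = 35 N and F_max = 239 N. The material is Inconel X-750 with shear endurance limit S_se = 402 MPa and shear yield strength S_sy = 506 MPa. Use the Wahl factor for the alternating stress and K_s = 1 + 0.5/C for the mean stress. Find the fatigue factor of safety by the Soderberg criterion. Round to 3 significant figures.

C = D/d = 21.0/2.8 = 7.5000; K_W = (4C−1)/(4C−4)+0.615/C = 1.1974; K_s = 1+0.5/C = 1.0667
F_a = (F_max−F_min)/2 = 102 N; F_m = (F_max+F_min)/2 = 137 N
τ_a = K_W·8F_aD/(πd³) = 1.1974 × 248.48 = 297.52 MPa
τ_m = K_s·8F_mD/(πd³) = 1.0667 × 333.74 = 355.99 MPa
Soderberg: 1/n_f = τ_a/S_se + τ_m/S_sy = 297.52/402 + 355.99/506 = 0.74010 + 0.70353 = 1.4436
n_f = 1/1.4436 = 0.6927

0.693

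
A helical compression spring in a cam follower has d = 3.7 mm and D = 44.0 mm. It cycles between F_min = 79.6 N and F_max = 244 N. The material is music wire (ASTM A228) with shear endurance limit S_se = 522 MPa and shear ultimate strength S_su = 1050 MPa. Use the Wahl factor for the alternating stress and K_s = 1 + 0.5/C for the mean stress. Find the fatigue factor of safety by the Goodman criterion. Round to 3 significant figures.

1.34

C = D/d = 44.0/3.7 = 11.8919; K_W = (4C−1)/(4C−4)+0.615/C = 1.1206; K_s = 1+0.5/C = 1.0420
F_a = (F_max−F_min)/2 = 82.2 N; F_m = (F_max+F_min)/2 = 161.8 N
τ_a = K_W·8F_aD/(πd³) = 1.1206 × 181.83 = 203.75 MPa
τ_m = K_s·8F_mD/(πd³) = 1.0420 × 357.9 = 372.95 MPa
Goodman: 1/n_f = τ_a/S_se + τ_m/S_su = 203.75/522 + 372.95/1050 = 0.39033 + 0.35519 = 0.74552
n_f = 1/0.74552 = 1.341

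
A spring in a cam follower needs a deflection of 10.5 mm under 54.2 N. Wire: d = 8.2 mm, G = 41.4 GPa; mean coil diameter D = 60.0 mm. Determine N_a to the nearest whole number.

21

Required rate k = F/δ = 54.2/10.5 = 5.1619 N/mm
N_a = Gd⁴/(8D³k) = (41.4×10³ × 8.2⁴)/(8 × 60.0³ × 5.1619)
    = 1.87178e+08 / 8.91977e+06 = 20.98 → 21 coils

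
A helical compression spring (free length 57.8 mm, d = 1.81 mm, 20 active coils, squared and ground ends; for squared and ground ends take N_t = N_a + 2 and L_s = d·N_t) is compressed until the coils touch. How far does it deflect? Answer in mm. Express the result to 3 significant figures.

18.0 mm

N_t = 22; L_s = 1.81·22 = 39.82 mm
δ_solid = L₀ − L_s = 57.8 − 39.82 = 17.98 mm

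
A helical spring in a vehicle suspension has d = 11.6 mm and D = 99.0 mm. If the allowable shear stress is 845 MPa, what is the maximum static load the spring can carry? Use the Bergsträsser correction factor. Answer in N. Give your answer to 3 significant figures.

C = D/d = 99.0/11.6 = 8.5345
K_B = (4C+2)/(4C−3) = 36.138/31.138 = 1.1606
τ_max = K·8FD/(πd³) → F_max = τ_allow·πd³/(8DK)
F_max = 845·π·11.6³/(8·99.0·1.1606) = 4.1436e+06/919.18 = 4508 N

4510 N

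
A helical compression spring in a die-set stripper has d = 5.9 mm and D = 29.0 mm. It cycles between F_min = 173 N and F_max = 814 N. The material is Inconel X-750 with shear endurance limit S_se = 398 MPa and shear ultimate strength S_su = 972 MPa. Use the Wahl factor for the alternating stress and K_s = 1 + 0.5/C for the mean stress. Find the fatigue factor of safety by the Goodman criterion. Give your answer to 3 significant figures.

1.72

C = D/d = 29.0/5.9 = 4.9153; K_W = (4C−1)/(4C−4)+0.615/C = 1.3167; K_s = 1+0.5/C = 1.1017
F_a = (F_max−F_min)/2 = 320.5 N; F_m = (F_max+F_min)/2 = 493.5 N
τ_a = K_W·8F_aD/(πd³) = 1.3167 × 115.24 = 151.74 MPa
τ_m = K_s·8F_mD/(πd³) = 1.1017 × 177.45 = 195.5 MPa
Goodman: 1/n_f = τ_a/S_se + τ_m/S_su = 151.74/398 + 195.5/972 = 0.38125 + 0.20113 = 0.58238
n_f = 1/0.58238 = 1.717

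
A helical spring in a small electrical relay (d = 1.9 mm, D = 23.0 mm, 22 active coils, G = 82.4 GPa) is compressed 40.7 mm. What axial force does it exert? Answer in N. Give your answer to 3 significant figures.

k = Gd⁴/(8D³N_a) = (82.4×10³)(1.9⁴)/(8·23.0³·22) = 0.50147 N/mm
F = k·δ = 0.50147 × 40.7 = 20.41 N

20.4 N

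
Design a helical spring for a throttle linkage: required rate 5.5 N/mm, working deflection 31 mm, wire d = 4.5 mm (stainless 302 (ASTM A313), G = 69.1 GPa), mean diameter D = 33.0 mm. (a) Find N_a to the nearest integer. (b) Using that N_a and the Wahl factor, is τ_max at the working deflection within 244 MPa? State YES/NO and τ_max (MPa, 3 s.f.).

(a) 18 coils; (b) YES, τ_max = 188 MPa

N_a = Gd⁴/(8D³k) = (69.1×10³)(4.5⁴)/(8·33.0³·5.5) = 17.92 → N_a = 18
Actual rate k = Gd⁴/(8D³·18) = 5.4755 N/mm
Working load F = kδ = 5.4755·31 = 169.74 N
C = 33.0/4.5 = 7.3333; K_W = (4C−1)/(4C−4)+0.615/C = 1.2023
τ_max = K_W·8FD/(πd³) = 1.2023·156.53 = 188.2 MPa
τ_max ≤ 244 MPa → acceptable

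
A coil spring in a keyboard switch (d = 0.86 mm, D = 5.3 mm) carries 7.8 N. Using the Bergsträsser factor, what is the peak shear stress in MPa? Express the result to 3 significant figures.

Spring index C = D/d = 5.3/0.86 = 6.1628
K_B = (4C+2)/(4C−3) = 26.651/21.651 = 1.2309
τ₀ = 8FD/(πd³) = 8·7.8·5.3/(π·0.86³) = 330.72/1.9982 = 165.51 MPa
τ_max = K·τ₀ = 1.2309 × 165.51 = 203.73 MPa

204 MPa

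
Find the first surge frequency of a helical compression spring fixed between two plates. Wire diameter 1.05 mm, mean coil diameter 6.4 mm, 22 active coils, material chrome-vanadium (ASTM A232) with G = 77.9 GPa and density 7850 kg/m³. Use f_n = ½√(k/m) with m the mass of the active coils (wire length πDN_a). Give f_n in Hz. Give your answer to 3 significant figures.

k = Gd⁴/(8D³N_a) = (77.9×10³)(1.05⁴)/(8·6.4³·22) = 2.0523 N/mm = 2052.3 N/m
Wire length L = πDN_a = π·6.4·22 = 442.34 mm
m = ρ·(πd²/4)·L = 7850 × 0.8659×10⁻⁶ m² × 0.44234 m = 0.0030067 kg
f_n = ½√(k/m) = 0.5·√(2052.3/0.0030067) = 0.5·√(6.8258e+05) = 413.09 Hz

413 Hz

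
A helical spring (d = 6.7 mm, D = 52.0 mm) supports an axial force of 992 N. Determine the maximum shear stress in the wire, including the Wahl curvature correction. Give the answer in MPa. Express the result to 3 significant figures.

Spring index C = D/d = 52.0/6.7 = 7.7612
K_W = (4C−1)/(4C−4) + 0.615/C = 30.045/27.045 + 0.0792 = 1.1902
τ₀ = 8FD/(πd³) = 8·992·52.0/(π·6.7³) = 412672/944.87 = 436.75 MPa
τ_max = K·τ₀ = 1.1902 × 436.75 = 519.8 MPa

520 MPa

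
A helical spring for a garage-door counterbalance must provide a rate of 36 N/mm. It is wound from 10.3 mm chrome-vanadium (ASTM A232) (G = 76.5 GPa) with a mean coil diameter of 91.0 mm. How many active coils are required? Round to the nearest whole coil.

N_a = Gd⁴/(8D³k) = (76.5×10³ × 10.3⁴)/(8 × 91.0³ × 36)
    = 8.61014e+08 / 2.17028e+08 = 3.967 → 4 coils

4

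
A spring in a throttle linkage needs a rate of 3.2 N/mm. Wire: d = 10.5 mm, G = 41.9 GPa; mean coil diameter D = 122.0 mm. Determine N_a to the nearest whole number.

11

N_a = Gd⁴/(8D³k) = (41.9×10³ × 10.5⁴)/(8 × 122.0³ × 3.2)
    = 5.09297e+08 / 4.64857e+07 = 10.96 → 11 coils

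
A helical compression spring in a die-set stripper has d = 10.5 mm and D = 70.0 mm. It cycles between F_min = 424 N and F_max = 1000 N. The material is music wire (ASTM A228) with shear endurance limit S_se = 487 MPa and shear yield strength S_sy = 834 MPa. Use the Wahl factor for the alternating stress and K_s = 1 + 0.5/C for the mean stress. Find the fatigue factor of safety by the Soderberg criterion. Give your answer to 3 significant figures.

3.96

C = D/d = 70.0/10.5 = 6.6667; K_W = (4C−1)/(4C−4)+0.615/C = 1.2246; K_s = 1+0.5/C = 1.0750
F_a = (F_max−F_min)/2 = 288 N; F_m = (F_max+F_min)/2 = 712 N
τ_a = K_W·8F_aD/(πd³) = 1.2246 × 44.347 = 54.307 MPa
τ_m = K_s·8F_mD/(πd³) = 1.0750 × 109.64 = 117.86 MPa
Soderberg: 1/n_f = τ_a/S_se + τ_m/S_sy = 54.307/487 + 117.86/834 = 0.11151 + 0.14132 = 0.25283
n_f = 1/0.25283 = 3.955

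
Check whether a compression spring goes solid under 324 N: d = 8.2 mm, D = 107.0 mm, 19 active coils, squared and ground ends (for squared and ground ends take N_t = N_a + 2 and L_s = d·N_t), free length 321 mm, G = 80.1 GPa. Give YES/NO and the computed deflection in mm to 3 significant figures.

YES, δ = 167 mm

k = Gd⁴/(8D³N_a) = (80.1×10³)(8.2⁴)/(8·107.0³·19) = 1.9449 N/mm
N_t = 21; L_s = 8.2·21 = 172.2 mm; δ_solid = L₀ − L_s = 321 − 172.2 = 148.8 mm
δ = F/k = 324/1.9449 = 166.59 mm
δ ≥ δ_solid → spring goes solid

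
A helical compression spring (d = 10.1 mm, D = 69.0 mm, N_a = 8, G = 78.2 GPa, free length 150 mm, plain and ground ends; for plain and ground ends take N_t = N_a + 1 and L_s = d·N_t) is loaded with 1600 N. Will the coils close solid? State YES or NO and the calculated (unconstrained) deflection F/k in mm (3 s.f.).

NO, δ = 41.3 mm

k = Gd⁴/(8D³N_a) = (78.2×10³)(10.1⁴)/(8·69.0³·8) = 38.705 N/mm
N_t = 9; L_s = 10.1·9 = 90.9 mm; δ_solid = L₀ − L_s = 150 − 90.9 = 59.1 mm
δ = F/k = 1600/38.705 = 41.339 mm
δ < δ_solid → spring does not go solid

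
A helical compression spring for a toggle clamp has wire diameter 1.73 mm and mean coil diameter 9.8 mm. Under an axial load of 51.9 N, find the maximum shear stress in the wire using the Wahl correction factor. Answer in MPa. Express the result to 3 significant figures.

Spring index C = D/d = 9.8/1.73 = 5.6647
K_W = (4C−1)/(4C−4) + 0.615/C = 21.659/18.659 + 0.1086 = 1.2693
τ₀ = 8FD/(πd³) = 8·51.9·9.8/(π·1.73³) = 4068.96/16.266 = 250.15 MPa
τ_max = K·τ₀ = 1.2693 × 250.15 = 317.52 MPa

318 MPa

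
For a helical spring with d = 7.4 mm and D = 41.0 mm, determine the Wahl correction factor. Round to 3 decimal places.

C = D/d = 41.0/7.4 = 5.5405
K_W = (4C−1)/(4C−4) + 0.615/C = 21.162/18.162 + 0.1110 = 1.2762

1.276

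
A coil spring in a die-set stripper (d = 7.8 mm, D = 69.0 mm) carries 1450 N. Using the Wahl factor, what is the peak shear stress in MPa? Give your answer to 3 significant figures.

Spring index C = D/d = 69.0/7.8 = 8.8462
K_W = (4C−1)/(4C−4) + 0.615/C = 34.385/31.385 + 0.0695 = 1.1651
τ₀ = 8FD/(πd³) = 8·1450·69.0/(π·7.8³) = 800400/1490.8 = 536.88 MPa
τ_max = K·τ₀ = 1.1651 × 536.88 = 625.52 MPa

626 MPa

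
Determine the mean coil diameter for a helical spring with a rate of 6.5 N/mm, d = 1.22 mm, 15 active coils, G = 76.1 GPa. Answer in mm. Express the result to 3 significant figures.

6.00 mm

D = (Gd⁴/(8N_a·k))^(1/3) = (76.1×10³·1.22⁴/(8·15·6.5))^(1/3)
  = (216.137)^(1/3) = 6.0013 mm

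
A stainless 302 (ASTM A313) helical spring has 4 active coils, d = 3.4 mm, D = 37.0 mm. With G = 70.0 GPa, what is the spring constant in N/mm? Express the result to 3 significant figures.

5.77 N/mm

k = Gd⁴/(8D³N_a) = (70.0×10³ × 3.4⁴) / (8 × 37.0³ × 4)
  = 9.35435e+06 / 1.6209e+06 = 5.7711 N/mm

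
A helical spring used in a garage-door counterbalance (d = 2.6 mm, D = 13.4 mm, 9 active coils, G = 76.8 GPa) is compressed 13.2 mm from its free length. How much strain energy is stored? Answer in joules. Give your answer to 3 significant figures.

k = Gd⁴/(8D³N_a) = (76.8×10³)(2.6⁴)/(8·13.4³·9) = 20.259 N/mm
U = ½kδ² = 0.5 × 20.259 × 13.2² = 1764.9 N·mm = 1.7649 J

1.76 J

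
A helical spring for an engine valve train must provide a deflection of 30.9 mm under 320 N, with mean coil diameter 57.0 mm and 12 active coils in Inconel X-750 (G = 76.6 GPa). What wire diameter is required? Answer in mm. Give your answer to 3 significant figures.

7.00 mm

Required rate k = F/δ = 320/30.9 = 10.356 N/mm
d = (8D³N_a·k / G)^(1/4) = (8·57.0³·12·10.356 / (76.6×10³))^0.25
  = (2403.6)^0.25 = 7.0019 mm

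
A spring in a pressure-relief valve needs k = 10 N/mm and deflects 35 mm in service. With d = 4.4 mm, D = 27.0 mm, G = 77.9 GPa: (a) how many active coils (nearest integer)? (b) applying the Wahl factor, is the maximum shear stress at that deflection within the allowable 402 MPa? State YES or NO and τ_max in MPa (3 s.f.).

(a) 19 coils; (b) YES, τ_max = 344 MPa

N_a = Gd⁴/(8D³k) = (77.9×10³)(4.4⁴)/(8·27.0³·10) = 18.54 → N_a = 19
Actual rate k = Gd⁴/(8D³·19) = 9.7592 N/mm
Working load F = kδ = 9.7592·35 = 341.57 N
C = 27.0/4.4 = 6.1364; K_W = (4C−1)/(4C−4)+0.615/C = 1.2462
τ_max = K_W·8FD/(πd³) = 1.2462·275.69 = 343.58 MPa
τ_max ≤ 402 MPa → acceptable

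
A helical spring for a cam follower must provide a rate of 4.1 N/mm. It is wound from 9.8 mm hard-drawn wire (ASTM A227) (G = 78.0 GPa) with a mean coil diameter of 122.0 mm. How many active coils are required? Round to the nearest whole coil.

N_a = Gd⁴/(8D³k) = (78.0×10³ × 9.8⁴)/(8 × 122.0³ × 4.1)
    = 7.19447e+08 / 5.95598e+07 = 12.08 → 12 coils

12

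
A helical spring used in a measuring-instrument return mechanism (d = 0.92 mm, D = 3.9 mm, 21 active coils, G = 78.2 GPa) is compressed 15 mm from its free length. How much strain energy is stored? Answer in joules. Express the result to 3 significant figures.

k = Gd⁴/(8D³N_a) = (78.2×10³)(0.92⁴)/(8·3.9³·21) = 5.6215 N/mm
U = ½kδ² = 0.5 × 5.6215 × 15² = 632.42 N·mm = 0.63242 J

0.632 J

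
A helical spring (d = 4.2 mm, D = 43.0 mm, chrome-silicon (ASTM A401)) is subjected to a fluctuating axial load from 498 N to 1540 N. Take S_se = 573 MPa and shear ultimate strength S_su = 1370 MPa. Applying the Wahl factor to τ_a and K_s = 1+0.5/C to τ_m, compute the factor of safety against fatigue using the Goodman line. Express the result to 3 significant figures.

C = D/d = 43.0/4.2 = 10.2381; K_W = (4C−1)/(4C−4)+0.615/C = 1.1413; K_s = 1+0.5/C = 1.0488
F_a = (F_max−F_min)/2 = 521 N; F_m = (F_max+F_min)/2 = 1019 N
τ_a = K_W·8F_aD/(πd³) = 1.1413 × 770.01 = 878.78 MPa
τ_m = K_s·8F_mD/(πd³) = 1.0488 × 1506 = 1579.6 MPa
Goodman: 1/n_f = τ_a/S_se + τ_m/S_su = 878.78/573 + 1579.6/1370 = 1.53365 + 1.15298 = 2.6866
n_f = 1/2.6866 = 0.3722

0.372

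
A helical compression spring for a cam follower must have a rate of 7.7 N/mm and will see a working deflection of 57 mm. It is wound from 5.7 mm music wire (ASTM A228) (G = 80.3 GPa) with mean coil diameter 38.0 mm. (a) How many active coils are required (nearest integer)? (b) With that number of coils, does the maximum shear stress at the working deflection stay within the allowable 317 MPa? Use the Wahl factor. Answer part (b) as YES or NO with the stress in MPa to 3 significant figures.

(a) 25 coils; (b) YES, τ_max = 282 MPa

N_a = Gd⁴/(8D³k) = (80.3×10³)(5.7⁴)/(8·38.0³·7.7) = 25.08 → N_a = 25
Actual rate k = Gd⁴/(8D³·25) = 7.7239 N/mm
Working load F = kδ = 7.7239·57 = 440.26 N
C = 38.0/5.7 = 6.6667; K_W = (4C−1)/(4C−4)+0.615/C = 1.2246
τ_max = K_W·8FD/(πd³) = 1.2246·230.04 = 281.71 MPa
τ_max ≤ 317 MPa → acceptable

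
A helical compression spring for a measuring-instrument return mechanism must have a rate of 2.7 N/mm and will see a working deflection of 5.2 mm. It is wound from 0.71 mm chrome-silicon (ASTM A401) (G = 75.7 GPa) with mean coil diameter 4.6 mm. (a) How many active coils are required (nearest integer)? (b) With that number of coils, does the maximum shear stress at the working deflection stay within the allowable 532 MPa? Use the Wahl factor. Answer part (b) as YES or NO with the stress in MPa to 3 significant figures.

N_a = Gd⁴/(8D³k) = (75.7×10³)(0.71⁴)/(8·4.6³·2.7) = 9.15 → N_a = 9
Actual rate k = Gd⁴/(8D³·9) = 2.7449 N/mm
Working load F = kδ = 2.7449·5.2 = 14.273 N
C = 4.6/0.71 = 6.4789; K_W = (4C−1)/(4C−4)+0.615/C = 1.2318
τ_max = K_W·8FD/(πd³) = 1.2318·467.14 = 575.43 MPa
τ_max > 532 MPa → exceeds allowable

(a) 9 coils; (b) NO, τ_max = 575 MPa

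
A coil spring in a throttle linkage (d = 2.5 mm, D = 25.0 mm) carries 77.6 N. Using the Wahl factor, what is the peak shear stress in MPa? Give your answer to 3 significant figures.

362 MPa

Spring index C = D/d = 25.0/2.5 = 10.0000
K_W = (4C−1)/(4C−4) + 0.615/C = 39.000/36.000 + 0.0615 = 1.1448
τ₀ = 8FD/(πd³) = 8·77.6·25.0/(π·2.5³) = 15520/49.087 = 316.17 MPa
τ_max = K·τ₀ = 1.1448 × 316.17 = 361.96 MPa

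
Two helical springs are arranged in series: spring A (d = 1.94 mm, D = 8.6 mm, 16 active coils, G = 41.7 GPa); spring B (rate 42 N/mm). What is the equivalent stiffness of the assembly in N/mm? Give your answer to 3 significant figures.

k_A = Gd⁴/(8D³N_a) = (41.7×10³)(1.94⁴)/(8·8.6³·16) = 7.255 N/mm
Series: 1/k_eq = 1/7.255 + 1/42 = 0.16165; k_eq = 6.1864 N/mm

6.19 N/mm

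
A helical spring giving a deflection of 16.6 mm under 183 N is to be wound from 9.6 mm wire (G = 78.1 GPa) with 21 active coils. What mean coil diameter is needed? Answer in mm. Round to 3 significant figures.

71.0 mm

Required rate k = F/δ = 183/16.6 = 11.024 N/mm
D = (Gd⁴/(8N_a·k))^(1/3) = (78.1×10³·9.6⁴/(8·21·11.024))^(1/3)
  = (358165)^(1/3) = 71.0168 mm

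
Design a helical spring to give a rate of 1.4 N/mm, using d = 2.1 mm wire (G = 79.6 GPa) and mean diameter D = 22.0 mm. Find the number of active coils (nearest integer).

13

N_a = Gd⁴/(8D³k) = (79.6×10³ × 2.1⁴)/(8 × 22.0³ × 1.4)
    = 1.54807e+06 / 119258 = 12.98 → 13 coils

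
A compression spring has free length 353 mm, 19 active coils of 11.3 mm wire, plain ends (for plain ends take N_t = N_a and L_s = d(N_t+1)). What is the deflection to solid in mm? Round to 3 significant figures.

N_t = 19; L_s = 11.3·20 = 226 mm
δ_solid = L₀ − L_s = 353 − 226 = 127 mm

127 mm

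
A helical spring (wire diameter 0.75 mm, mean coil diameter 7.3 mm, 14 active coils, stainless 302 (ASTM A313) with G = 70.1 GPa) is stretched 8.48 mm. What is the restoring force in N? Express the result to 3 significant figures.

4.32 N

k = Gd⁴/(8D³N_a) = (70.1×10³)(0.75⁴)/(8·7.3³·14) = 0.50907 N/mm
F = k·δ = 0.50907 × 8.48 = 4.3169 N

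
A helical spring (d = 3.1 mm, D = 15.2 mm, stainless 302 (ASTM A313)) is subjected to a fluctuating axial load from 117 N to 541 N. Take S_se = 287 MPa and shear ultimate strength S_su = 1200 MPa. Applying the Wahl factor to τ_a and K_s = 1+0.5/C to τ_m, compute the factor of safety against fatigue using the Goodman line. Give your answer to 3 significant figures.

C = D/d = 15.2/3.1 = 4.9032; K_W = (4C−1)/(4C−4)+0.615/C = 1.3176; K_s = 1+0.5/C = 1.1020
F_a = (F_max−F_min)/2 = 212 N; F_m = (F_max+F_min)/2 = 329 N
τ_a = K_W·8F_aD/(πd³) = 1.3176 × 275.44 = 362.92 MPa
τ_m = K_s·8F_mD/(πd³) = 1.1020 × 427.46 = 471.05 MPa
Goodman: 1/n_f = τ_a/S_se + τ_m/S_su = 362.92/287 + 471.05/1200 = 1.26453 + 0.39254 = 1.6571
n_f = 1/1.6571 = 0.6035

0.603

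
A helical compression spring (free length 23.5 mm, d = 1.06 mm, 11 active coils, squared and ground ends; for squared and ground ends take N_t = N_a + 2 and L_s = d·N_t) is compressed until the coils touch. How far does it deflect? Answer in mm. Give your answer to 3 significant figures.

9.72 mm

N_t = 13; L_s = 1.06·13 = 13.78 mm
δ_solid = L₀ − L_s = 23.5 − 13.78 = 9.72 mm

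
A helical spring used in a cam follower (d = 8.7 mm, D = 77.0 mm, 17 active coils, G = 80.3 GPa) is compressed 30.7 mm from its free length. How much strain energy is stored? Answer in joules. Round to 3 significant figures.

3.49 J

k = Gd⁴/(8D³N_a) = (80.3×10³)(8.7⁴)/(8·77.0³·17) = 7.4094 N/mm
U = ½kδ² = 0.5 × 7.4094 × 30.7² = 3491.6 N·mm = 3.4916 J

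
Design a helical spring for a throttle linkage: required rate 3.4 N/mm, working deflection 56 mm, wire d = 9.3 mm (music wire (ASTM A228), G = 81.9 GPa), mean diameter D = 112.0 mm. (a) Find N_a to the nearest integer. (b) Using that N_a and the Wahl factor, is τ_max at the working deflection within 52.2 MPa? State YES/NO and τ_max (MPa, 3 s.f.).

(a) 16 coils; (b) NO, τ_max = 75.7 MPa

N_a = Gd⁴/(8D³k) = (81.9×10³)(9.3⁴)/(8·112.0³·3.4) = 16.03 → N_a = 16
Actual rate k = Gd⁴/(8D³·16) = 3.4068 N/mm
Working load F = kδ = 3.4068·56 = 190.78 N
C = 112.0/9.3 = 12.0430; K_W = (4C−1)/(4C−4)+0.615/C = 1.1190
τ_max = K_W·8FD/(πd³) = 1.1190·67.647 = 75.696 MPa
τ_max > 52.2 MPa → exceeds allowable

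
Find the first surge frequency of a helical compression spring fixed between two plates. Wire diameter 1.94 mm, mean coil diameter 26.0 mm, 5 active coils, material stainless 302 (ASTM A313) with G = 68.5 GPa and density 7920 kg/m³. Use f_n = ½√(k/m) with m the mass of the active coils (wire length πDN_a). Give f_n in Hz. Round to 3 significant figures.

k = Gd⁴/(8D³N_a) = (68.5×10³)(1.94⁴)/(8·26.0³·5) = 1.3801 N/mm = 1380.1 N/m
Wire length L = πDN_a = π·26.0·5 = 408.41 mm
m = ρ·(πd²/4)·L = 7920 × 2.9559×10⁻⁶ m² × 0.40841 m = 0.0095612 kg
f_n = ½√(k/m) = 0.5·√(1380.1/0.0095612) = 0.5·√(1.4435e+05) = 189.96 Hz

190 Hz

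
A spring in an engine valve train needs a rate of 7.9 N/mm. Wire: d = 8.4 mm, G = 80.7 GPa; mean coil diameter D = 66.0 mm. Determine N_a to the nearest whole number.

N_a = Gd⁴/(8D³k) = (80.7×10³ × 8.4⁴)/(8 × 66.0³ × 7.9)
    = 4.01782e+08 / 1.81697e+07 = 22.11 → 22 coils

22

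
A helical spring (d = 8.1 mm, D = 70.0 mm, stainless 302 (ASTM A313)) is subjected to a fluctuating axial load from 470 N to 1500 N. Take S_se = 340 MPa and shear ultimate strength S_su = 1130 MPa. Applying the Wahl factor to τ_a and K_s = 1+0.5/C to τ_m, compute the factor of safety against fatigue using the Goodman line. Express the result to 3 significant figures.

1.11

C = D/d = 70.0/8.1 = 8.6420; K_W = (4C−1)/(4C−4)+0.615/C = 1.1693; K_s = 1+0.5/C = 1.0579
F_a = (F_max−F_min)/2 = 515 N; F_m = (F_max+F_min)/2 = 985 N
τ_a = K_W·8F_aD/(πd³) = 1.1693 × 172.74 = 201.98 MPa
τ_m = K_s·8F_mD/(πd³) = 1.0579 × 330.38 = 349.5 MPa
Goodman: 1/n_f = τ_a/S_se + τ_m/S_su = 201.98/340 + 349.5/1130 = 0.59407 + 0.30929 = 0.90336
n_f = 1/0.90336 = 1.107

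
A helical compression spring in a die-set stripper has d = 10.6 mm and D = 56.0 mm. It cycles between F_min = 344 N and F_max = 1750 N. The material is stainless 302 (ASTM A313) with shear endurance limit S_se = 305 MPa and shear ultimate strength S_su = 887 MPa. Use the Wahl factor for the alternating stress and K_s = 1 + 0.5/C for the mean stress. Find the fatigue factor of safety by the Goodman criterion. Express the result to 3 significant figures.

1.96

C = D/d = 56.0/10.6 = 5.2830; K_W = (4C−1)/(4C−4)+0.615/C = 1.2915; K_s = 1+0.5/C = 1.0946
F_a = (F_max−F_min)/2 = 703 N; F_m = (F_max+F_min)/2 = 1047 N
τ_a = K_W·8F_aD/(πd³) = 1.2915 × 84.172 = 108.71 MPa
τ_m = K_s·8F_mD/(πd³) = 1.0946 × 125.36 = 137.22 MPa
Goodman: 1/n_f = τ_a/S_se + τ_m/S_su = 108.71/305 + 137.22/887 = 0.35642 + 0.15471 = 0.51113
n_f = 1/0.51113 = 1.956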